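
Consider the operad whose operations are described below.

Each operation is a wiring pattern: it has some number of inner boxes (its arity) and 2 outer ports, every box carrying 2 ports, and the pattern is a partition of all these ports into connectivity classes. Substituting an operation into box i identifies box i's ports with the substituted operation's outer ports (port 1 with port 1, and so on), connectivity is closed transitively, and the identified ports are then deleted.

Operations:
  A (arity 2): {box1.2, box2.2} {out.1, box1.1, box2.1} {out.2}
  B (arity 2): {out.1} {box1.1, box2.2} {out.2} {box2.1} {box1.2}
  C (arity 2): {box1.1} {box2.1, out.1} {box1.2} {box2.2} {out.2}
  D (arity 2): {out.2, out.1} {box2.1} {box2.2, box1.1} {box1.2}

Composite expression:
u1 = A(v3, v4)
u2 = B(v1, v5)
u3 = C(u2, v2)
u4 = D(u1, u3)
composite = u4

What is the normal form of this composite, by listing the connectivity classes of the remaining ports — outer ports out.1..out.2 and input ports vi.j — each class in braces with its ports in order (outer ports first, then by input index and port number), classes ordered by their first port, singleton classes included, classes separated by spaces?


{out.1, out.2} {v1.1, v5.2} {v1.2} {v2.1} {v2.2} {v3.1, v4.1} {v3.2, v4.2} {v5.1}

Connectivity passes through glued D-boundaries; trace each wire chain.
through A, on inputs (v3, v4): {out.1, v3.1, v4.1} {out.2} {v3.2, v4.2} (out.j = stage outer ports)
through B, on inputs (v1, v5): {out.1} {out.2} {v1.1, v5.2} {v1.2} {v5.1} (out.j = stage outer ports)
through C, on inputs (v1, v5, v2): {out.1, v2.1} {out.2} {v1.1, v5.2} {v1.2} {v2.2} {v5.1} (out.j = stage outer ports)
through D, on inputs (v3, v4, v1, v5, v2): {out.1, out.2} {v1.1, v5.2} {v1.2} {v2.1} {v2.2} {v3.1, v4.1} {v3.2, v4.2} {v5.1} (out.j = stage outer ports)


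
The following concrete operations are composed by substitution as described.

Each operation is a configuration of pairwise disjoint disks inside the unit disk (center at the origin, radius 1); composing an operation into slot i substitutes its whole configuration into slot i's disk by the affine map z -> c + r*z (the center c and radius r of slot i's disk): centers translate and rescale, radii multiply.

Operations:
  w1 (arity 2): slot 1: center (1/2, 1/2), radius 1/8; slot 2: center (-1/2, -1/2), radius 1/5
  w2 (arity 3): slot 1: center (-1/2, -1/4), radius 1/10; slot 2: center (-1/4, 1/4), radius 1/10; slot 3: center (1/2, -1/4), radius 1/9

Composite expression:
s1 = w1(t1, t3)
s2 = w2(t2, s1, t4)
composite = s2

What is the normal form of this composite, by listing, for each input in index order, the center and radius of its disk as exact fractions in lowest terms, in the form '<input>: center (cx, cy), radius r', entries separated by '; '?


Below w2, radii multiply path by path; the t-disk centers shift.
input t2: composing its 1 substitution step yields center (-1/2, -1/4), radius 1/10
input t1: composing its 2 substitution steps yields center (-1/5, 3/10), radius 1/80
input t3: composing its 2 substitution steps yields center (-3/10, 1/5), radius 1/50
input t4: composing its 1 substitution step yields center (1/2, -1/4), radius 1/9

t1: center (-1/5, 3/10), radius 1/80; t2: center (-1/2, -1/4), radius 1/10; t3: center (-3/10, 1/5), radius 1/50; t4: center (1/2, -1/4), radius 1/9


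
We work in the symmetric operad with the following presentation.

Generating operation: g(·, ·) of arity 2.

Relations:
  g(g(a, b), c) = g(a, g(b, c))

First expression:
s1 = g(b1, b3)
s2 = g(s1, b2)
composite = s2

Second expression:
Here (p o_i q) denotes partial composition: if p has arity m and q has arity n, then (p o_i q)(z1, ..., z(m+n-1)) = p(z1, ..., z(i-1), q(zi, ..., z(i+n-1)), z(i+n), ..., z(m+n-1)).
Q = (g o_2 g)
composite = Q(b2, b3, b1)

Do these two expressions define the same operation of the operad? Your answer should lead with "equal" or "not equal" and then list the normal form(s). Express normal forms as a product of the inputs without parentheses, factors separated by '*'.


not equal; the first gives b1 * b3 * b2 and the second b2 * b3 * b1

Reducing the first expression gives b1 * b3 * b2
Reducing the second expression gives b2 * b3 * b1
No match — not equal.


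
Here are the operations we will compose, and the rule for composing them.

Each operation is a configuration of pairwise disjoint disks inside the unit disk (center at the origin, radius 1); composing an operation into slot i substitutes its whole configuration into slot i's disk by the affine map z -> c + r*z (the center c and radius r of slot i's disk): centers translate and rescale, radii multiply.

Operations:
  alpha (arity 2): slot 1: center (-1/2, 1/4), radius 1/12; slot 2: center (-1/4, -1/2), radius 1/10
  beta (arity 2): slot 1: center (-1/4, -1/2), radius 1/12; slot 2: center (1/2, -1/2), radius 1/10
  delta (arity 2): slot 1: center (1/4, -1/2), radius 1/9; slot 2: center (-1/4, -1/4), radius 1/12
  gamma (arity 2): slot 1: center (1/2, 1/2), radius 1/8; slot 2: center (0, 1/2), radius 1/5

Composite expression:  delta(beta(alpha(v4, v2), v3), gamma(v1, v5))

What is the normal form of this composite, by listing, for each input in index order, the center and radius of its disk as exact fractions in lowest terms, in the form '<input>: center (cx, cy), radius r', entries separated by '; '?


v1: center (-5/24, -5/24), radius 1/96; v2: center (95/432, -121/216), radius 1/1080; v3: center (11/36, -5/9), radius 1/90; v4: center (47/216, -239/432), radius 1/1296; v5: center (-1/4, -5/24), radius 1/60

Follow each v-input down from delta: c' goes to c + r*c', radius to r*r'.
tracing v4 down its 3-map path: center (47/216, -239/432), radius 1/1296
tracing v2 down its 3-map path: center (95/432, -121/216), radius 1/1080
tracing v3 down its 2-map path: center (11/36, -5/9), radius 1/90
tracing v1 down its 2-map path: center (-5/24, -5/24), radius 1/96
tracing v5 down its 2-map path: center (-1/4, -5/24), radius 1/60


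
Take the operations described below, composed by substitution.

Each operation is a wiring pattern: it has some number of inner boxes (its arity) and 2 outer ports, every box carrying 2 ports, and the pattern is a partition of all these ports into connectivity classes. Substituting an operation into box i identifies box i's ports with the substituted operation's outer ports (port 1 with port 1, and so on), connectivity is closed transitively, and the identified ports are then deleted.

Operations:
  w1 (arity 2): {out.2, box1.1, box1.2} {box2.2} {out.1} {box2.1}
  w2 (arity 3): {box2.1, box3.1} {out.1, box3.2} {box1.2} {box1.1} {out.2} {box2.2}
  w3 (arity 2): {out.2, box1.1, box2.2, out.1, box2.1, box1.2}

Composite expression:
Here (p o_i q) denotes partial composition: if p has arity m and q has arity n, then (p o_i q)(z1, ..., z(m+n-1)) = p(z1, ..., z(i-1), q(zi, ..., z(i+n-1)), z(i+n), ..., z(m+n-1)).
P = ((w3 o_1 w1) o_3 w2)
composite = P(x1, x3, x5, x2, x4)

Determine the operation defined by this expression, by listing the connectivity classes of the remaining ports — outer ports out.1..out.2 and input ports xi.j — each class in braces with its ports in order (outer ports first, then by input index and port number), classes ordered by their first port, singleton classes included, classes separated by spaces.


{out.1, out.2, x1.1, x1.2, x4.2} {x2.1, x4.1} {x2.2} {x3.1} {x3.2} {x5.1} {x5.2}

Two ports join when wires chain via w3-identified ports.
composing w1 on (x1, x3), with out.j its own outer ports: {out.1} {out.2, x1.1, x1.2} {x3.1} {x3.2}
composing w2 on (x5, x2, x4), with out.j its own outer ports: {out.1, x4.2} {out.2} {x2.1, x4.1} {x2.2} {x5.1} {x5.2}
composing w3 on (x1, x3, x5, x2, x4), with out.j its own outer ports: {out.1, out.2, x1.1, x1.2, x4.2} {x2.1, x4.1} {x2.2} {x3.1} {x3.2} {x5.1} {x5.2}


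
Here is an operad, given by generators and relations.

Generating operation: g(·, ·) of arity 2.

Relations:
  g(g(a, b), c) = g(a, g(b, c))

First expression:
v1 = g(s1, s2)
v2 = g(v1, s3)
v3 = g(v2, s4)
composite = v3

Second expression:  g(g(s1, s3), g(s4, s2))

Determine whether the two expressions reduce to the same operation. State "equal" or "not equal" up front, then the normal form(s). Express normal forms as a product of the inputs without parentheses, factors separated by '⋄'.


not equal: they reduce to s1 ⋄ s2 ⋄ s3 ⋄ s4 and s1 ⋄ s3 ⋄ s4 ⋄ s2

The first expression reduces to s1 ⋄ s2 ⋄ s3 ⋄ s4
The second expression reduces to s1 ⋄ s3 ⋄ s4 ⋄ s2
Different reductions; not equal.


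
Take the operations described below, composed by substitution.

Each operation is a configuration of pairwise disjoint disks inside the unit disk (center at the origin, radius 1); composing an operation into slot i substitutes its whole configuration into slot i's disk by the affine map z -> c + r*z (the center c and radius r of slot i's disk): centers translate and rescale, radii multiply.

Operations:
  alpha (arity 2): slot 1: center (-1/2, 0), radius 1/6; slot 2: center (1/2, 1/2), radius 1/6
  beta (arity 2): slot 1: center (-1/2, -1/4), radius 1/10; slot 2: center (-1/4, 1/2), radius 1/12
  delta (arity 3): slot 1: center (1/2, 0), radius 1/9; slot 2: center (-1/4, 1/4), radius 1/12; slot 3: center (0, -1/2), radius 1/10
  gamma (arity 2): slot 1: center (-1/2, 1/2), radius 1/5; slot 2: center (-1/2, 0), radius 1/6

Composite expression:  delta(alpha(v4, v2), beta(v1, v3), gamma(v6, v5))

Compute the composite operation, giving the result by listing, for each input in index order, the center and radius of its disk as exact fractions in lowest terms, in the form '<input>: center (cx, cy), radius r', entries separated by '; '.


Below delta, radii multiply path by path; the v-disk centers shift.
input v4: applying the 2 nested substitutions gives center (4/9, 0), radius 1/54
input v2: applying the 2 nested substitutions gives center (5/9, 1/18), radius 1/54
input v1: applying the 2 nested substitutions gives center (-7/24, 11/48), radius 1/120
input v3: applying the 2 nested substitutions gives center (-13/48, 7/24), radius 1/144
input v6: applying the 2 nested substitutions gives center (-1/20, -9/20), radius 1/50
input v5: applying the 2 nested substitutions gives center (-1/20, -1/2), radius 1/60

v1: center (-7/24, 11/48), radius 1/120; v2: center (5/9, 1/18), radius 1/54; v3: center (-13/48, 7/24), radius 1/144; v4: center (4/9, 0), radius 1/54; v5: center (-1/20, -1/2), radius 1/60; v6: center (-1/20, -9/20), radius 1/50


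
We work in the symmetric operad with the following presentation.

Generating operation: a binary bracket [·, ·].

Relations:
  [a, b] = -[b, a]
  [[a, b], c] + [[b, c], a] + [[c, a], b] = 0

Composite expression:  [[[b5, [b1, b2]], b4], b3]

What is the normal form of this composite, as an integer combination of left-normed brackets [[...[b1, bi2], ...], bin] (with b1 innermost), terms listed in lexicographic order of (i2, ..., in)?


-[[[[b1, b2], b5], b4], b3]

Skip Jacobi rewriting: expand, keep b1-initial words, read off terms.
Composite bracket: [[[b5, [b1, b2]], b4], b3]
The bracket unfolds into 16 signed words via [a, b] = ab - ba (2^4 = 16).
Words beginning with b1 determine it all:
  sign of b1b2b5b4b3 is -1, so it contributes -[[[[b1, b2], b5], b4], b3]


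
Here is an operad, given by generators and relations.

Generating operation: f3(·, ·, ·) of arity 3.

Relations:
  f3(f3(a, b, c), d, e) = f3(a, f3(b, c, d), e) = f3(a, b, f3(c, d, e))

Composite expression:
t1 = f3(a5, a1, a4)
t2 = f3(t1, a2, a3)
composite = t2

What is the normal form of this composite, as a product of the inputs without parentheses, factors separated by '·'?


Associativity of f3 dissolves the nesting; only the a-input order survives.
f3(a5, a1, a4) spells out as a5 · a1 · a4
f3(f3(a5, a1, a4), a2, a3) spells out as a5 · a1 · a4 · a2 · a3

a5 · a1 · a4 · a2 · a3


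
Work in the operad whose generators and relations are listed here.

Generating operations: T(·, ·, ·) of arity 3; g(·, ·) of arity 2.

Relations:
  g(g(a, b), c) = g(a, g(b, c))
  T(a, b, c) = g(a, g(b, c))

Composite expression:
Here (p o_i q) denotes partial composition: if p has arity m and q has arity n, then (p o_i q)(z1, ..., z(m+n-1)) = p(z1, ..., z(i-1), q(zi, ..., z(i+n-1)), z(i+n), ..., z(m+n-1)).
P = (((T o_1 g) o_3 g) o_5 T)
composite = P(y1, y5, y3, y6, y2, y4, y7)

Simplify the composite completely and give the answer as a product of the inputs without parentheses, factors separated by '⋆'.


y1 ⋆ y5 ⋆ y3 ⋆ y6 ⋆ y2 ⋆ y4 ⋆ y7

All parenthesizations of T agree; list the y-inputs left to right.
g(y1, y5) collapses to y1 ⋆ y5
g(y3, y6) collapses to y3 ⋆ y6
T(y2, y4, y7) collapses to y2 ⋆ y4 ⋆ y7
T(g(y1, y5), g(y3, y6), T(y2, y4, y7)) collapses to y1 ⋆ y5 ⋆ y3 ⋆ y6 ⋆ y2 ⋆ y4 ⋆ y7


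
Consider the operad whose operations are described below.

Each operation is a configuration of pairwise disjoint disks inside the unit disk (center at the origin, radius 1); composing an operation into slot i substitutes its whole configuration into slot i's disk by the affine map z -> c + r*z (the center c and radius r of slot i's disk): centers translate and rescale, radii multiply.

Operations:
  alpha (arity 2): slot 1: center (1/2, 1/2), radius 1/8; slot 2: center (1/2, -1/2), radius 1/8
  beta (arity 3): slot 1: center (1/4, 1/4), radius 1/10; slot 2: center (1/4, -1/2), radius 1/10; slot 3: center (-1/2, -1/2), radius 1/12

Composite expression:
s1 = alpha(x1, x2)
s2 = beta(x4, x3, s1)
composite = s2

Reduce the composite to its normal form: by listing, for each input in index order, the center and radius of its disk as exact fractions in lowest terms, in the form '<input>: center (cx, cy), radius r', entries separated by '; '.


Nesting under beta composes maps z -> c + r*z down each x-path.
tracing x4 down its 1-map path: center (1/4, 1/4), radius 1/10
tracing x3 down its 1-map path: center (1/4, -1/2), radius 1/10
tracing x1 down its 2-map path: center (-11/24, -11/24), radius 1/96
tracing x2 down its 2-map path: center (-11/24, -13/24), radius 1/96

x1: center (-11/24, -11/24), radius 1/96; x2: center (-11/24, -13/24), radius 1/96; x3: center (1/4, -1/2), radius 1/10; x4: center (1/4, 1/4), radius 1/10


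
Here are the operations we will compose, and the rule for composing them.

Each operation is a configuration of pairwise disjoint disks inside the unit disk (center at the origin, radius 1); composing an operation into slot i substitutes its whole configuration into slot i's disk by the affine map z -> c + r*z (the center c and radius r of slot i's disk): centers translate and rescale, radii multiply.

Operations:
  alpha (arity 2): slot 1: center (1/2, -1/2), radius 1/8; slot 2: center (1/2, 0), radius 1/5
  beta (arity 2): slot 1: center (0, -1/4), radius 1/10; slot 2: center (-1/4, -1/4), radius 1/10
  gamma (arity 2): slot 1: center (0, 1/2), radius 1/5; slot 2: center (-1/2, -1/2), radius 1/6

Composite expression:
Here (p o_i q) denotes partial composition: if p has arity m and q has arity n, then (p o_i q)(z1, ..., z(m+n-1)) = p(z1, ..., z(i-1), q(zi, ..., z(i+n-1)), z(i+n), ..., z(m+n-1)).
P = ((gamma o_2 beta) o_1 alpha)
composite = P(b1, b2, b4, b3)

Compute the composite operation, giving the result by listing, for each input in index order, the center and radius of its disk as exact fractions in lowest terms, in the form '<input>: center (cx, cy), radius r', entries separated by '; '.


Affine substitution under gamma: radii multiply and b-centers shift.
tracing b1 down its 2-map path: center (1/10, 2/5), radius 1/40
tracing b2 down its 2-map path: center (1/10, 1/2), radius 1/25
tracing b4 down its 2-map path: center (-1/2, -13/24), radius 1/60
tracing b3 down its 2-map path: center (-13/24, -13/24), radius 1/60

b1: center (1/10, 2/5), radius 1/40; b2: center (1/10, 1/2), radius 1/25; b3: center (-13/24, -13/24), radius 1/60; b4: center (-1/2, -13/24), radius 1/60


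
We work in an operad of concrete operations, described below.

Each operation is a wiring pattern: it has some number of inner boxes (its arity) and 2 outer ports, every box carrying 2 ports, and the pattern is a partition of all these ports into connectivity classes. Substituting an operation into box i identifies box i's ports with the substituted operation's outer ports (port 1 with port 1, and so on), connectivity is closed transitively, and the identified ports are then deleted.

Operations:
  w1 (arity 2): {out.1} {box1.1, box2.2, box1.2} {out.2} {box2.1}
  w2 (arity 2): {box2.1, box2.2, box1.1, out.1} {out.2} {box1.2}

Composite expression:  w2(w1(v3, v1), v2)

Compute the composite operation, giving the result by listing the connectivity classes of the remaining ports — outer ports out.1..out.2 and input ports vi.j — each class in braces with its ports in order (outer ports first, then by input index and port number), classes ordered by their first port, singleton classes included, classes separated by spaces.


{out.1, v2.1, v2.2} {out.2} {v1.1} {v1.2, v3.1, v3.2}

Two ports join when wires chain via w2-identified ports.
through w1, on inputs (v3, v1): {out.1} {out.2} {v1.1} {v1.2, v3.1, v3.2} (out.j = stage outer ports)
through w2, on inputs (v3, v1, v2): {out.1, v2.1, v2.2} {out.2} {v1.1} {v1.2, v3.1, v3.2} (out.j = stage outer ports)


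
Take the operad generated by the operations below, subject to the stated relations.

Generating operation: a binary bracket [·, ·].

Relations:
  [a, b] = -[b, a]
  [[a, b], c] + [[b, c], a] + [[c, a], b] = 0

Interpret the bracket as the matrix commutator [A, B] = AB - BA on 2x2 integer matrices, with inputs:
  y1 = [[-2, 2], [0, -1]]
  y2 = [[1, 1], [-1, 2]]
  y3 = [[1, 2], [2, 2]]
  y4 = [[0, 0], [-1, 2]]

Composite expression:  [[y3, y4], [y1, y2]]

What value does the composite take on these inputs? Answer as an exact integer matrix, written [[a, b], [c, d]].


[y3, y4] = [[-2, 4], [-5, 2]]
[y1, y2] = [[-2, 1], [-1, 2]]
[[y3, y4], [y1, y2]] = [[1, 12], [16, -1]]

[[1, 12], [16, -1]]


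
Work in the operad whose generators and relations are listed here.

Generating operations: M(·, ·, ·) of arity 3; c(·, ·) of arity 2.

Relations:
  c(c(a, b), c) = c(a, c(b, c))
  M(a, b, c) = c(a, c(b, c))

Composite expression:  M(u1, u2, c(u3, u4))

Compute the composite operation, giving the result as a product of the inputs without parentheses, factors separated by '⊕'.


u1 ⊕ u2 ⊕ u3 ⊕ u4

Every regrouping of M is equal, so read the u-inputs in written order.
c(u3, u4) reduces to u3 ⊕ u4
M(u1, u2, c(u3, u4)) reduces to u1 ⊕ u2 ⊕ u3 ⊕ u4


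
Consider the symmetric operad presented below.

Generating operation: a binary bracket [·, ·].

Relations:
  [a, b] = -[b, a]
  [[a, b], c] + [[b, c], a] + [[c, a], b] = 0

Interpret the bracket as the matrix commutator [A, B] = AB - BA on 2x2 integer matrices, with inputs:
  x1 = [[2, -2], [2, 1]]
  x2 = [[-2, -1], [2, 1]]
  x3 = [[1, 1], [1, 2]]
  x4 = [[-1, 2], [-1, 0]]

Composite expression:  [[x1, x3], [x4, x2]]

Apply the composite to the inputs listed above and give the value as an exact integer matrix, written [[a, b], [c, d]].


[[16, -50], [22, -16]]

[x1, x3] = [[-4, -1], [-3, 4]]
[x4, x2] = [[3, 7], [5, -3]]
[[x1, x3], [x4, x2]] = [[16, -50], [22, -16]]


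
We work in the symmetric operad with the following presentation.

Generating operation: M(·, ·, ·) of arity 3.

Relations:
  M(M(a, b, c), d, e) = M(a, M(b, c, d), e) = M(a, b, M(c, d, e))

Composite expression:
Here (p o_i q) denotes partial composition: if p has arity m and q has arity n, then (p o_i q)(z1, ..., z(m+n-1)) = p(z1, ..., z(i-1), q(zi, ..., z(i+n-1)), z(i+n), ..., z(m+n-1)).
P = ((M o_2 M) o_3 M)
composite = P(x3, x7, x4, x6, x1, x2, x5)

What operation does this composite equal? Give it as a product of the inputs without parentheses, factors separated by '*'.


x3 * x7 * x4 * x6 * x1 * x2 * x5


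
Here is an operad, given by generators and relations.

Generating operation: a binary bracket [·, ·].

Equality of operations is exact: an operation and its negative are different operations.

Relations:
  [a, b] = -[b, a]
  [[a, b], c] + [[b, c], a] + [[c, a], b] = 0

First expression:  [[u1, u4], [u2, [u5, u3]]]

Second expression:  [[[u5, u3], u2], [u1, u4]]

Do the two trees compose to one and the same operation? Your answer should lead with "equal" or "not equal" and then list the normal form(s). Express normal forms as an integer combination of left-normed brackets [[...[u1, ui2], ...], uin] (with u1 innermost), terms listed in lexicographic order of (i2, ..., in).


equal: each reduces to -[[[[u1, u4], u2], u3], u5] + [[[[u1, u4], u2], u5], u3] + [[[[u1, u4], u3], u5], u2] - [[[[u1, u4], u5], u3], u2]

The first expression, normalized: -[[[[u1, u4], u2], u3], u5] + [[[[u1, u4], u2], u5], u3] + [[[[u1, u4], u3], u5], u2] - [[[[u1, u4], u5], u3], u2]
The second expression, normalized: -[[[[u1, u4], u2], u3], u5] + [[[[u1, u4], u2], u5], u3] + [[[[u1, u4], u3], u5], u2] - [[[[u1, u4], u5], u3], u2]
Both agree, so they are equal.


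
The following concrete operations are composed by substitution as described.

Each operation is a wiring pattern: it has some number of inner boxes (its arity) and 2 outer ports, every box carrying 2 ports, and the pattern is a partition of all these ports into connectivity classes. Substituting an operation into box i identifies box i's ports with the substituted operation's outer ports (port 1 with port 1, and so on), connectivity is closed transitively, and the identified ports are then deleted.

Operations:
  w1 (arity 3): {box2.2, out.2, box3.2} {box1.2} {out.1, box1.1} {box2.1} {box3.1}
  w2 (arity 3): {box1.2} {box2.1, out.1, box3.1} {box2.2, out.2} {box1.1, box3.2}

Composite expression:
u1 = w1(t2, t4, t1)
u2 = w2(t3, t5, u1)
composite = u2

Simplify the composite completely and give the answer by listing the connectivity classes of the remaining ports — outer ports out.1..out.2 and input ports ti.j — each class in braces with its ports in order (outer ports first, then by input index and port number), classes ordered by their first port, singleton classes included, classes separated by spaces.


{out.1, t2.1, t5.1} {out.2, t5.2} {t1.1} {t1.2, t3.1, t4.2} {t2.2} {t3.2} {t4.1}

Reachability decides: close wires over w2-identified ports.
composing w1 on (t2, t4, t1), with out.j its own outer ports: {out.1, t2.1} {out.2, t1.2, t4.2} {t1.1} {t2.2} {t4.1}
composing w2 on (t3, t5, t2, t4, t1), with out.j its own outer ports: {out.1, t2.1, t5.1} {out.2, t5.2} {t1.1} {t1.2, t3.1, t4.2} {t2.2} {t3.2} {t4.1}


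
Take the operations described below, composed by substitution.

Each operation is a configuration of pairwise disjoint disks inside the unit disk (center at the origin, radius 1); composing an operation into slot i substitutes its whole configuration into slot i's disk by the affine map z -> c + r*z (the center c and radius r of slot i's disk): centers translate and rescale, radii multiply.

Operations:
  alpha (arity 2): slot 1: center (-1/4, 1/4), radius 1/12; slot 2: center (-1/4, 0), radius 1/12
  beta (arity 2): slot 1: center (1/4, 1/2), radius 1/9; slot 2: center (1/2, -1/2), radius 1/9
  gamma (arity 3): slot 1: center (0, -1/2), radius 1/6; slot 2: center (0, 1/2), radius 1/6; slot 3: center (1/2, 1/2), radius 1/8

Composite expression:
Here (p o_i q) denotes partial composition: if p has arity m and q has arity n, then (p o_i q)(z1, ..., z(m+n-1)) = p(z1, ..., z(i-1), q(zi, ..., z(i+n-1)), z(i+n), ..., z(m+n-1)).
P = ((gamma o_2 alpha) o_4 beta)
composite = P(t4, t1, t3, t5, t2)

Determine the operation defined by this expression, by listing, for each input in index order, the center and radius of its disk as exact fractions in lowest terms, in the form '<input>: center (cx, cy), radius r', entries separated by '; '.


t1: center (-1/24, 13/24), radius 1/72; t2: center (9/16, 7/16), radius 1/72; t3: center (-1/24, 1/2), radius 1/72; t4: center (0, -1/2), radius 1/6; t5: center (17/32, 9/16), radius 1/72

Only the slot chain above each t matters under gamma; compose those maps.
t4 passes through 1 substitution, ending at center (0, -1/2), radius 1/6
t1 passes through 2 substitutions, ending at center (-1/24, 13/24), radius 1/72
t3 passes through 2 substitutions, ending at center (-1/24, 1/2), radius 1/72
t5 passes through 2 substitutions, ending at center (17/32, 9/16), radius 1/72
t2 passes through 2 substitutions, ending at center (9/16, 7/16), radius 1/72


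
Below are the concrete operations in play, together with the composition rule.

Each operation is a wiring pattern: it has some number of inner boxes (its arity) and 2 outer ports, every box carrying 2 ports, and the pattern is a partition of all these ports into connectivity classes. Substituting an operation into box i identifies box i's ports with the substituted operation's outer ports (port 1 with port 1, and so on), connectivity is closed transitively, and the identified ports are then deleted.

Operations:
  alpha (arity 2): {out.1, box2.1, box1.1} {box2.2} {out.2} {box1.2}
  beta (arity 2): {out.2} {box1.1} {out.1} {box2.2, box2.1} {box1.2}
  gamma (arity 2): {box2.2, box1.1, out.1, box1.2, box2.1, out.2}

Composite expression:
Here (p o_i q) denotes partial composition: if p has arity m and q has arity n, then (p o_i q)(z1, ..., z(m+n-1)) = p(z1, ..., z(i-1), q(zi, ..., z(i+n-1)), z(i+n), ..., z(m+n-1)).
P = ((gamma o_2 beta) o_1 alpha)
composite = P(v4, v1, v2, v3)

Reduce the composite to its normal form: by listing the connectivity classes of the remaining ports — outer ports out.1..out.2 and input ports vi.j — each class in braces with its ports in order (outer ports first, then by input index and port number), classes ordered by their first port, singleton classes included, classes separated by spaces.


Connectivity passes through glued gamma-boundaries; trace each wire chain.
through alpha, on inputs (v4, v1): {out.1, v1.1, v4.1} {out.2} {v1.2} {v4.2} (out.j = stage outer ports)
through beta, on inputs (v2, v3): {out.1} {out.2} {v2.1} {v2.2} {v3.1, v3.2} (out.j = stage outer ports)
through gamma, on inputs (v4, v1, v2, v3): {out.1, out.2, v1.1, v4.1} {v1.2} {v2.1} {v2.2} {v3.1, v3.2} {v4.2} (out.j = stage outer ports)

{out.1, out.2, v1.1, v4.1} {v1.2} {v2.1} {v2.2} {v3.1, v3.2} {v4.2}


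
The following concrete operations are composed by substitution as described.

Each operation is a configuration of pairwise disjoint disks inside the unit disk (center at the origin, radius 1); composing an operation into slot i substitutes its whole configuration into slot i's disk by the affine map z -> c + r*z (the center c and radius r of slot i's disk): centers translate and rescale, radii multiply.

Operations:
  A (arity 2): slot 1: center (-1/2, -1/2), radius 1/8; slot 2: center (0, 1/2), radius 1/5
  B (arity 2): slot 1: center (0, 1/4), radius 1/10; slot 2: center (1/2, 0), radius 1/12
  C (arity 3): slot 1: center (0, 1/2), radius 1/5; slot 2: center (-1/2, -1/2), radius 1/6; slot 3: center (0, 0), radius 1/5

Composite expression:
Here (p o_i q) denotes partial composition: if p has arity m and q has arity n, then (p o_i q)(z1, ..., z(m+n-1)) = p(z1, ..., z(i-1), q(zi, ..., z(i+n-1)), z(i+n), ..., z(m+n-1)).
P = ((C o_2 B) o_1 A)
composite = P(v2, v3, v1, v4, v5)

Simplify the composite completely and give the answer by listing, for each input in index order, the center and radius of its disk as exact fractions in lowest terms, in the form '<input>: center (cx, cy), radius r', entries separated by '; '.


v1: center (-1/2, -11/24), radius 1/60; v2: center (-1/10, 2/5), radius 1/40; v3: center (0, 3/5), radius 1/25; v4: center (-5/12, -1/2), radius 1/72; v5: center (0, 0), radius 1/5


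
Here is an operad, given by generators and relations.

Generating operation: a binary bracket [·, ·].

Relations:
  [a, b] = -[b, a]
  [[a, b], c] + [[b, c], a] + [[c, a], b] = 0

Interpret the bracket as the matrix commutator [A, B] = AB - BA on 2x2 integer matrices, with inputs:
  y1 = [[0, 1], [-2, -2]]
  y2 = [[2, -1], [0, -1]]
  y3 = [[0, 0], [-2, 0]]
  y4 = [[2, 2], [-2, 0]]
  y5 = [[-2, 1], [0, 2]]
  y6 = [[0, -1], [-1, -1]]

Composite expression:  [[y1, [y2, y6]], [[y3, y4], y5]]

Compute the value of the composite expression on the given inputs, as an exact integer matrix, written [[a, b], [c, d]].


[[-16, 32], [-48, 16]]

[y2, y6] = [[1, -2], [3, -1]]
[y1, [y2, y6]] = [[-1, -6], [-10, 1]]
[y3, y4] = [[4, 0], [-4, -4]]
[[y3, y4], y5] = [[4, 8], [16, -4]]
[[y1, [y2, y6]], [[y3, y4], y5]] = [[-16, 32], [-48, 16]]


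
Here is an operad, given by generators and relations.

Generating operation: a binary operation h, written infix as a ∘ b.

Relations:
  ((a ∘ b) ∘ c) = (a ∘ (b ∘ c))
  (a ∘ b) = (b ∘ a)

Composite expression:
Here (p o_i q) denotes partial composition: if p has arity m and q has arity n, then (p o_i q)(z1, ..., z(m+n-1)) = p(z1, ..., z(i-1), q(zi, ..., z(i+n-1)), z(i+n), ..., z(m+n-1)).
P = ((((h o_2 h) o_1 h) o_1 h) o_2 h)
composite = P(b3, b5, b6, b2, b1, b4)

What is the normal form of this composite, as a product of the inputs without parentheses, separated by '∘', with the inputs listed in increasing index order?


b1 ∘ b2 ∘ b3 ∘ b4 ∘ b5 ∘ b6

Reordering under h is free, so list the b-inputs canonically.
(b5 ∘ b6) unparenthesizes to b5 ∘ b6
(b3 ∘ (b5 ∘ b6)) unparenthesizes to b3 ∘ b5 ∘ b6
((b3 ∘ (b5 ∘ b6)) ∘ b2) unparenthesizes to b3 ∘ b5 ∘ b6 ∘ b2
(b1 ∘ b4) unparenthesizes to b1 ∘ b4
(((b3 ∘ (b5 ∘ b6)) ∘ b2) ∘ (b1 ∘ b4)) unparenthesizes to b3 ∘ b5 ∘ b6 ∘ b2 ∘ b1 ∘ b4
the factors in increasing index order: b1 ∘ b2 ∘ b3 ∘ b4 ∘ b5 ∘ b6


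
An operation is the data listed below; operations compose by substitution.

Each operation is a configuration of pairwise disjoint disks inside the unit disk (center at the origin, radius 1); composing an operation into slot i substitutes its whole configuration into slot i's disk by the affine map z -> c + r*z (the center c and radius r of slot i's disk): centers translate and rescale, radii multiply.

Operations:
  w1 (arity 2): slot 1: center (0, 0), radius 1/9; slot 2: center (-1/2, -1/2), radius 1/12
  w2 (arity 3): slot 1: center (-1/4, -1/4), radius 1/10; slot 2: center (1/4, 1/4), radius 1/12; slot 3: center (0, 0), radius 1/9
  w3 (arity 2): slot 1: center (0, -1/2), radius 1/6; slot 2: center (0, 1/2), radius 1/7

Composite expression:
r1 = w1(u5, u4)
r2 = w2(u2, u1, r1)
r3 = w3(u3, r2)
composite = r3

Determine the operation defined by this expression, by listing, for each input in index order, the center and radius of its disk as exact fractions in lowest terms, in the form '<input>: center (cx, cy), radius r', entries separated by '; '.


u1: center (1/28, 15/28), radius 1/84; u2: center (-1/28, 13/28), radius 1/70; u3: center (0, -1/2), radius 1/6; u4: center (-1/126, 31/63), radius 1/756; u5: center (0, 1/2), radius 1/567

Affine substitution under w3: radii multiply and u-centers shift.
input u3: applying the 1 nested substitution gives center (0, -1/2), radius 1/6
input u2: applying the 2 nested substitutions gives center (-1/28, 13/28), radius 1/70
input u1: applying the 2 nested substitutions gives center (1/28, 15/28), radius 1/84
input u5: applying the 3 nested substitutions gives center (0, 1/2), radius 1/567
input u4: applying the 3 nested substitutions gives center (-1/126, 31/63), radius 1/756


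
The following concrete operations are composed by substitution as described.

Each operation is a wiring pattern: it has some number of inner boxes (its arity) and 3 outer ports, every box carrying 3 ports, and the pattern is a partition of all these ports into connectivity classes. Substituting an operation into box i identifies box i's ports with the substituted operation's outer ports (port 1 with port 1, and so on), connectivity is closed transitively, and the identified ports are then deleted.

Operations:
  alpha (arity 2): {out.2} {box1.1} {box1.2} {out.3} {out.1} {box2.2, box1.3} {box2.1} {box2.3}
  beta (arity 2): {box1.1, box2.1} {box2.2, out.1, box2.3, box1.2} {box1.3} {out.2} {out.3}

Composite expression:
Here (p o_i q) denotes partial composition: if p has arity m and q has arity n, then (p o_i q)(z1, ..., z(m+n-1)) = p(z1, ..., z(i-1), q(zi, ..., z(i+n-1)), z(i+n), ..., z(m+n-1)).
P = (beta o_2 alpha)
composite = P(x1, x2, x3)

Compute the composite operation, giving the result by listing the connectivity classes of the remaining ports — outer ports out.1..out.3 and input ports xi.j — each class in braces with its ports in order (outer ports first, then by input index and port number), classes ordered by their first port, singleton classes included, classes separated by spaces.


{out.1, x1.2} {out.2} {out.3} {x1.1} {x1.3} {x2.1} {x2.2} {x2.3, x3.2} {x3.1} {x3.3}

Reachability decides: close wires over beta-identified ports.
the subtree at alpha composes to {out.1} {out.2} {out.3} {x2.1} {x2.2} {x2.3, x3.2} {x3.1} {x3.3} on (x2, x3); out.j = own outer ports
the subtree at beta composes to {out.1, x1.2} {out.2} {out.3} {x1.1} {x1.3} {x2.1} {x2.2} {x2.3, x3.2} {x3.1} {x3.3} on (x1, x2, x3); out.j = own outer ports


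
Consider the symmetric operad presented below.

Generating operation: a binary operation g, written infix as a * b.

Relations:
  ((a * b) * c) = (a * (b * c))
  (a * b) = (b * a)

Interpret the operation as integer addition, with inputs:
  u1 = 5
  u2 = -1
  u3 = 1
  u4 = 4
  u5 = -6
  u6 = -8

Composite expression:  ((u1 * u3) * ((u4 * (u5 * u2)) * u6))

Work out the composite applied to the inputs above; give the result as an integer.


-5


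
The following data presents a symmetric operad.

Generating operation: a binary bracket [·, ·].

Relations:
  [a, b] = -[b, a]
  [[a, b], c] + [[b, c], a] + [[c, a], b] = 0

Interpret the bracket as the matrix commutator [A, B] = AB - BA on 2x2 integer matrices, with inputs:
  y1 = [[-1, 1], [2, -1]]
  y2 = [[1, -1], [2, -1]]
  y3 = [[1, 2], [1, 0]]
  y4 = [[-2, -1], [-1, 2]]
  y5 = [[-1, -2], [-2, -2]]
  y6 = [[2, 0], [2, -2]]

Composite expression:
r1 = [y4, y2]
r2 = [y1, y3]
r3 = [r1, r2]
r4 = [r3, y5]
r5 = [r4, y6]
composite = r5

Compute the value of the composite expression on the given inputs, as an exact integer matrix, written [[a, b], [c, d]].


[y4, y2] = [[-3, 6], [6, 3]]
[y1, y3] = [[-3, -1], [2, 3]]
[[y4, y2], [y1, y3]] = [[18, 42], [-24, -18]]
[[[y4, y2], [y1, y3]], y5] = [[-132, -114], [48, 132]]
[[[[y4, y2], [y1, y3]], y5], y6] = [[-228, 456], [720, 228]]

[[-228, 456], [720, 228]]


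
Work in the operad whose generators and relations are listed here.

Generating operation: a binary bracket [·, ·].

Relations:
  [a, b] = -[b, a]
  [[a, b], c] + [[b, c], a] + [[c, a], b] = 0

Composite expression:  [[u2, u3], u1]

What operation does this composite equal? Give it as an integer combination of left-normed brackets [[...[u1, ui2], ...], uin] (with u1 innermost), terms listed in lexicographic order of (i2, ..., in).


-[[u1, u2], u3] + [[u1, u3], u2]

Expand each bracket as ab - ba; the u1-initial words give the coefficients.
Composite bracket: [[u2, u3], u1]
Under [a, b] = ab - ba we get 4 signed associative words (2^2 = 4).
Only words starting with u1 matter:
  from u1u2u3, sign -1: term -[[u1, u2], u3]
  from u1u3u2, sign +1: term +[[u1, u3], u2]


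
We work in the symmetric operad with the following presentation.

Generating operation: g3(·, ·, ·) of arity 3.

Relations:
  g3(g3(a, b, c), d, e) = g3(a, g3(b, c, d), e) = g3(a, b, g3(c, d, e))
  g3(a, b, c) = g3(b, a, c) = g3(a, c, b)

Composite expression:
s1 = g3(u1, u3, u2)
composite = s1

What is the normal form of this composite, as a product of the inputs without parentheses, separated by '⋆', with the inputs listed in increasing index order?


u1 ⋆ u2 ⋆ u3

Both nesting and order wash out for g3; what remains is which u's occur.
g3(u1, u3, u2) reduces to u1 ⋆ u3 ⋆ u2
putting the inputs in ascending order: u1 ⋆ u2 ⋆ u3


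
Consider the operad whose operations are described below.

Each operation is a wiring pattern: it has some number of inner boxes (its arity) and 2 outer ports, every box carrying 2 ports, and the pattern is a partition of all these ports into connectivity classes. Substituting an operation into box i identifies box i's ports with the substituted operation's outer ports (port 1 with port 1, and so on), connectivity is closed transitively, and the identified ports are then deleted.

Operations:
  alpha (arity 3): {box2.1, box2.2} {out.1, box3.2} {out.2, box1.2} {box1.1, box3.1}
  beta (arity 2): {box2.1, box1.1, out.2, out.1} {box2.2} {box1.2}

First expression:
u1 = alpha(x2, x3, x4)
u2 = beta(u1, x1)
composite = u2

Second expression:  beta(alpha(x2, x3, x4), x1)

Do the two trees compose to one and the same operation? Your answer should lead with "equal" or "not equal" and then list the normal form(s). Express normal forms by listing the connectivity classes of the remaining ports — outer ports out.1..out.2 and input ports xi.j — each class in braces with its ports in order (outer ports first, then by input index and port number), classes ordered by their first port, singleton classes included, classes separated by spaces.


equal — both sides give {out.1, out.2, x1.1, x4.2} {x1.2} {x2.1, x4.1} {x2.2} {x3.1, x3.2}

The first expression, normalized: {out.1, out.2, x1.1, x4.2} {x1.2} {x2.1, x4.1} {x2.2} {x3.1, x3.2}
The second expression, normalized: {out.1, out.2, x1.1, x4.2} {x1.2} {x2.1, x4.1} {x2.2} {x3.1, x3.2}
The normal forms match — equal.


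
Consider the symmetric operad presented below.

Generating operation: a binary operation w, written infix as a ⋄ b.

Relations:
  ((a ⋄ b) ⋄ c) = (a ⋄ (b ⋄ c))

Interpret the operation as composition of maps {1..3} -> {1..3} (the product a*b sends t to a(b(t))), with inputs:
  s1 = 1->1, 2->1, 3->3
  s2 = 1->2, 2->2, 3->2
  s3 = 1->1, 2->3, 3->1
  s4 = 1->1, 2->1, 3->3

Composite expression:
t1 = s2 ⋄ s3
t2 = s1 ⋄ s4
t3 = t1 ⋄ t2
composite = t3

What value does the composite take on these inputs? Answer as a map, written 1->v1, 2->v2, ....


1->2, 2->2, 3->2

(s2 ⋄ s3) = 1->2, 2->2, 3->2
(s1 ⋄ s4) = 1->1, 2->1, 3->3
((s2 ⋄ s3) ⋄ (s1 ⋄ s4)) = 1->2, 2->2, 3->2


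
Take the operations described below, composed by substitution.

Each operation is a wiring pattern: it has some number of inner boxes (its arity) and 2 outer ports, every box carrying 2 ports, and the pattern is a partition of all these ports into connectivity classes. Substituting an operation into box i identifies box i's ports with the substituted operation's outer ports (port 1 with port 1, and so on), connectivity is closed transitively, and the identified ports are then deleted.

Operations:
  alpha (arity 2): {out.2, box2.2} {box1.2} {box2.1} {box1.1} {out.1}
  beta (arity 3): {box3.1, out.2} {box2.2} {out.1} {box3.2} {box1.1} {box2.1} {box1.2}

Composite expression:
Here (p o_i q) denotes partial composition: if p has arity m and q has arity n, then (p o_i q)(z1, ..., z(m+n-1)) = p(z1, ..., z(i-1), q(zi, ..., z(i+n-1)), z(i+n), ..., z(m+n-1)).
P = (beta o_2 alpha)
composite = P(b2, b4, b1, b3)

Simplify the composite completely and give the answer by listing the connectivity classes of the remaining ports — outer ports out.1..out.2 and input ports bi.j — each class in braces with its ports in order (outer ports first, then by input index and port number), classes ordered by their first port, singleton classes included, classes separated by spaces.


{out.1} {out.2, b3.1} {b1.1} {b1.2} {b2.1} {b2.2} {b3.2} {b4.1} {b4.2}

Treat the ports identified at beta as solder joints: merge, then drop.
through alpha, on inputs (b4, b1): {out.1} {out.2, b1.2} {b1.1} {b4.1} {b4.2} (out.j = stage outer ports)
through beta, on inputs (b2, b4, b1, b3): {out.1} {out.2, b3.1} {b1.1} {b1.2} {b2.1} {b2.2} {b3.2} {b4.1} {b4.2} (out.j = stage outer ports)


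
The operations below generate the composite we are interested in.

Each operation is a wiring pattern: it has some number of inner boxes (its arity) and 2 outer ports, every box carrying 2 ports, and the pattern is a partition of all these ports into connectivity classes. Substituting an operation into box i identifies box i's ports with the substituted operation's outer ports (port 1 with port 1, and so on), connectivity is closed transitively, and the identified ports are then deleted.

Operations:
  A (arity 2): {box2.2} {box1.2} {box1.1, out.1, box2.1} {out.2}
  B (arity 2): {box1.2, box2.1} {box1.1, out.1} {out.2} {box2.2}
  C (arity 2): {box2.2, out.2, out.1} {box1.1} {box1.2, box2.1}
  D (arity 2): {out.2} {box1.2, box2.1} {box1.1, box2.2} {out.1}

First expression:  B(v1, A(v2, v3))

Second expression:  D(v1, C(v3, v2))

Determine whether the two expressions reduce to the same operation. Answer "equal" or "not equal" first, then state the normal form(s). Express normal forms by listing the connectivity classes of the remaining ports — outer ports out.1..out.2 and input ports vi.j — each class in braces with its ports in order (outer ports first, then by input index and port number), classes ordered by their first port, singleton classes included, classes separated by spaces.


not equal — first {out.1, v1.1} {out.2} {v1.2, v2.1, v3.1} {v2.2} {v3.2}, second {out.1} {out.2} {v1.1, v1.2, v2.2} {v2.1, v3.2} {v3.1}

In normal form, the first expression is {out.1, v1.1} {out.2} {v1.2, v2.1, v3.1} {v2.2} {v3.2}
In normal form, the second expression is {out.1} {out.2} {v1.1, v1.2, v2.2} {v2.1, v3.2} {v3.1}
The normal forms differ: not equal.
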